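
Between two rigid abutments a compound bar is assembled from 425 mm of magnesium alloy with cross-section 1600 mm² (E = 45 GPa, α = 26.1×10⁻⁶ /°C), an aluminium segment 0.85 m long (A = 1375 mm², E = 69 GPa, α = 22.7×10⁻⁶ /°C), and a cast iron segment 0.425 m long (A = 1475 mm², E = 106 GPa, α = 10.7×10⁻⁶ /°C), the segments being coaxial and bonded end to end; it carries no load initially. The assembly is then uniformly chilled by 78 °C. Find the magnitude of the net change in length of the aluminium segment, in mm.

|ΔL| ≈ 0.116 mm

With the walls removed the bar would change length by δ_free = Σ αᵢΔT Lᵢ = 26.1×10⁻⁶×78×425 + 22.7×10⁻⁶×78×850 + 10.7×10⁻⁶×78×425 = 2.725 mm.
The walls prevent any net length change, so an axial force P (same in every segment) develops. Compatibility: P · Σ Lᵢ/(AᵢEᵢ) = δ_free.
Σ Lᵢ/(AᵢEᵢ) = 425/(1600×45×10³) + 850/(1375×69×10³) + 425/(1475×106×10³) = 1.758×10⁻⁵ mm/N.
Hence P = δ_free / Σ(L/AE) = 2.725/1.758×10⁻⁵ = 155 kN (tensile).
For the aluminium segment, free thermal change = 22.7×10⁻⁶×78×850 = 1.505 mm and elastic change from P = 155000×850/(1375×69×10³) = 1.389 mm; these oppose, so the net change is 0.116 mm (segment shortens).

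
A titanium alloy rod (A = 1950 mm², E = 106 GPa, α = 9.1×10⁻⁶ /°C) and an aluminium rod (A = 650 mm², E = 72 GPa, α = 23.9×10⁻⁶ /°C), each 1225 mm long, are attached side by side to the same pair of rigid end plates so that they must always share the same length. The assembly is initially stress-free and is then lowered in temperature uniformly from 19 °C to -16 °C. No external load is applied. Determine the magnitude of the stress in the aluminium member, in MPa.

Both members must finish at the same length. With the larger α, the aluminium tends to over-contract; the plates restrain it, putting the aluminium in tension and the titanium alloy in compression. With no external load the two internal forces are equal and opposite, magnitude P.
Equating the net (thermal + elastic) strains gives |α₁ − α₂|·ΔT = P·[1/(A₁E₁) + 1/(A₂E₂)].
|α₁ − α₂|·ΔT = 14.8×10⁻⁶ × 35 = 0.000518.
1/(A₁E₁) + 1/(A₂E₂) = 1/(1950×106×10³) + 1/(650×72×10³) = 2.621×10⁻⁸ N⁻¹.
P = 0.000518 / 2.621×10⁻⁸ = 19770 N = 19.77 kN.
σ_{aluminium} = P/A₂ = 19770/650 = 30.41 MPa, tensile.

σ ≈ 30.4 MPa (tensile)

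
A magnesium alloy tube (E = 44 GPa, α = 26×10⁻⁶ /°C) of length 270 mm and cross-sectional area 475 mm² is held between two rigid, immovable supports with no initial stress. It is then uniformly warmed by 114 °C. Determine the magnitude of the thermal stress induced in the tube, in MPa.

Because both ends are immovable the net strain is zero, and the suppressed thermal strain is αΔT = 26×10⁻⁶ × 114 = 2964×10⁻⁶.
The stress required to suppress this strain is σ = Eε = 44×10³ × 2964×10⁻⁶ = 130.4 MPa, compressive since the tube is trying to expand.

σ ≈ 130 MPa (compressive)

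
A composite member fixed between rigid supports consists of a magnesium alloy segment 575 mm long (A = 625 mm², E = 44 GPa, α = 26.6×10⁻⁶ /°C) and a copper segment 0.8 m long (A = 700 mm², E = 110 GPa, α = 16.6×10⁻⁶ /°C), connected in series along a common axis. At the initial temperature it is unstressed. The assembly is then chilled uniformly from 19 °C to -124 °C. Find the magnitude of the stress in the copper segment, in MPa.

With the walls removed the bar would change length by δ_free = Σ αᵢΔT Lᵢ = 26.6×10⁻⁶×143×575 + 16.6×10⁻⁶×143×800 = 4.086 mm.
The rigid supports impose zero overall length change; the single axial force P common to all segments must satisfy P Σ Lᵢ/(AᵢEᵢ) = δ_free.
Σ Lᵢ/(AᵢEᵢ) = 575/(625×44×10³) + 800/(700×110×10³) = 3.13×10⁻⁵ mm/N.
Hence P = δ_free / Σ(L/AE) = 4.086/3.13×10⁻⁵ = 130.6 kN (tensile).
σ_{copper} = P / A = 130600 / 700 = 186.5 MPa.

σ ≈ 187 MPa (tensile)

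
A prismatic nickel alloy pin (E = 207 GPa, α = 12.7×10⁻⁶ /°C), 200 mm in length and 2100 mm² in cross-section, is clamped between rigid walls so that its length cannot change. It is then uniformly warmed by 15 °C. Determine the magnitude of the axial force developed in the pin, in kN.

The ends cannot move, so σ = EαΔT = 207×10³ × 12.7×10⁻⁶ × 15 = 39.43 MPa.
P = AEαΔT = 2100 × 207×10³ × 12.7×10⁻⁶ × 15 = 82.81 kN (compressive).

P ≈ 82.8 kN (compressive)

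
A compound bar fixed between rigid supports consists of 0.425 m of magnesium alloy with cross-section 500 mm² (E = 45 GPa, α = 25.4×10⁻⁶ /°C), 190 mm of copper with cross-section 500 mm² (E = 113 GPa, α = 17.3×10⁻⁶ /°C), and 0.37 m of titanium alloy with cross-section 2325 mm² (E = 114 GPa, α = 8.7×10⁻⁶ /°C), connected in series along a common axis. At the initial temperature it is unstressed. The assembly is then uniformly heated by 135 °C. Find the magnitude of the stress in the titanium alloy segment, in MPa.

σ ≈ 42.5 MPa (compressive)

With the walls removed the bar would change length by δ_free = Σ αᵢΔT Lᵢ = 25.4×10⁻⁶×135×425 + 17.3×10⁻⁶×135×190 + 8.7×10⁻⁶×135×370 = 2.336 mm.
Since the ends are fixed, an axial force P builds up, equal in every segment, with P · Σ Lᵢ/(AᵢEᵢ) = δ_free.
The series flexibility is Σ Lᵢ/(AᵢEᵢ) = 425/(500×45×10³) + 190/(500×113×10³) + 370/(2325×114×10³) = 2.365×10⁻⁵ mm/N.
P = 2.336 / 2.365×10⁻⁵ = 98770 N = 98.77 kN, compressive.
σ_{titanium alloy} = P / A = 98770 / 2325 = 42.48 MPa.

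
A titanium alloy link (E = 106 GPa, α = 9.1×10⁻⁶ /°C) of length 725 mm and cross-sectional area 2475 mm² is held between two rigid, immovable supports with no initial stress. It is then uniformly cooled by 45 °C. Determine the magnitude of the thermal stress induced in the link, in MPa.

Because both ends are immovable the net strain is zero, and the suppressed thermal strain is αΔT = 9.1×10⁻⁶ × 45 = 409.5×10⁻⁶.
σ = EαΔT = 106×10³ × 9.1×10⁻⁶ × 45 = 43.41 MPa (tensile; the link is trying to contract).

σ ≈ 43.4 MPa (tensile)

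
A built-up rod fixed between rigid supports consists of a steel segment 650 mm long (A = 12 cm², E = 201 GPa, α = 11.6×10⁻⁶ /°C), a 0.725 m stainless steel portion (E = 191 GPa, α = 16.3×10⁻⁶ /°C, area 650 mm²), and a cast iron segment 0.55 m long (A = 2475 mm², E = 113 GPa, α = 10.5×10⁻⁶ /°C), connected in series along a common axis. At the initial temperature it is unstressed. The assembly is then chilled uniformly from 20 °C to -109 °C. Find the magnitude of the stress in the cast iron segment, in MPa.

If the supports were absent, the total length change would be Σ αᵢΔT Lᵢ = 11.6×10⁻⁶×129×650 + 16.3×10⁻⁶×129×725 + 10.5×10⁻⁶×129×550 = 3.242 mm.
The rigid supports impose zero overall length change; the single axial force P common to all segments must satisfy P Σ Lᵢ/(AᵢEᵢ) = δ_free.
The series flexibility is Σ Lᵢ/(AᵢEᵢ) = 650/(1200×201×10³) + 725/(650×191×10³) + 550/(2475×113×10³) = 1.05×10⁻⁵ mm/N.
P = 3.242 / 1.05×10⁻⁵ = 308700 N = 308.7 kN, tensile.
σ_{cast iron} = P / A = 308700 / 2475 = 124.7 MPa.

σ ≈ 125 MPa (tensile)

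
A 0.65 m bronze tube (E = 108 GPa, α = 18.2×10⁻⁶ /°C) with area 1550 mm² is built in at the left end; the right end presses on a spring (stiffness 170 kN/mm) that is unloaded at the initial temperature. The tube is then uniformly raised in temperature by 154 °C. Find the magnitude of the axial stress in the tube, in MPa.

Free thermal expansion: δ_free = αΔT L = 18.2×10⁻⁶ × 154 × 650 = 1.822 mm.
Let P be the compressive force at the spring. The tube shortens elastically by PL/(AE) and the spring compresses by P/k; together these equal δ_free.
P [ L/(AE) + 1/k ] = δ_free → P [ 650/(1550×108×10³) + 1/(170×10³) ] = 1.822.
P = 1.822 / 9.765×10⁻⁶ = 186600 N.
σ = P/A = 186600/1550 = 120.4 MPa.

σ ≈ 120 MPa (compressive)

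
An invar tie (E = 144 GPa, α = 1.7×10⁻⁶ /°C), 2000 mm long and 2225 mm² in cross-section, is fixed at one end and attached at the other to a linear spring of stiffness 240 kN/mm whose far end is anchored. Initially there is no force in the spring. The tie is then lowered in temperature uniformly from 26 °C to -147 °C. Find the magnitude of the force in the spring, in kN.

P ≈ 56.5 kN

The unrestrained thermal change is αΔT L = 1.7×10⁻⁶ × 173 × 2000 = 0.5882 mm.
With a force P in the spring, the elastic change of the tie is PL/(AE) and that of the spring is P/k; compatibility requires their sum to equal δ_free.
P [ L/(AE) + 1/k ] = δ_free → P [ 2000/(2225×144×10³) + 1/(240×10³) ] = 0.5882.
P = 0.5882 / 1.041×10⁻⁵ = 56510 N.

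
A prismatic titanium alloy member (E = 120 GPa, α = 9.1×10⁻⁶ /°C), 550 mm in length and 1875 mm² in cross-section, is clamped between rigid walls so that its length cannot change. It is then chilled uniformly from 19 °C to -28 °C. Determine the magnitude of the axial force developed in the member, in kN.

Full restraint means ε = 0, so the stress is σ = EαΔT = 120×10³ × 9.1×10⁻⁶ × 47 = 51.32 MPa.
Then P = σA = 51.32 × 1875 mm² = 96.23 kN, tensile.

P ≈ 96.2 kN (tensile)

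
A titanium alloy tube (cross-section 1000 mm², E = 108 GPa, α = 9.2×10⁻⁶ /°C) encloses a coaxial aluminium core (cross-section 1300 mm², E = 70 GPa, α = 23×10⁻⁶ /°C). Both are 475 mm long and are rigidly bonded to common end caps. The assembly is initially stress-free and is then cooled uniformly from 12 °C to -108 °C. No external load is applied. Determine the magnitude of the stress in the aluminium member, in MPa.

Both members must finish at the same length. With the larger α, the aluminium tends to over-contract; the plates restrain it, putting the aluminium in tension and the titanium alloy in compression. With no external load the two internal forces are equal and opposite, magnitude P.
Compatibility of the two members (thermal + elastic change equal): (α₁ − α₂)ΔT = P·[1/(A₁E₁) + 1/(A₂E₂)].
|α₁ − α₂|·ΔT = 13.8×10⁻⁶ × 120 = 0.001656.
1/(A₁E₁) + 1/(A₂E₂) = 1/(1000×108×10³) + 1/(1300×70×10³) = 2.025×10⁻⁸ N⁻¹.
P = 0.001656 / 2.025×10⁻⁸ = 81780 N = 81.78 kN.
σ_{aluminium} = P/A₂ = 81780/1300 = 62.91 MPa, tensile.

σ ≈ 62.9 MPa (tensile)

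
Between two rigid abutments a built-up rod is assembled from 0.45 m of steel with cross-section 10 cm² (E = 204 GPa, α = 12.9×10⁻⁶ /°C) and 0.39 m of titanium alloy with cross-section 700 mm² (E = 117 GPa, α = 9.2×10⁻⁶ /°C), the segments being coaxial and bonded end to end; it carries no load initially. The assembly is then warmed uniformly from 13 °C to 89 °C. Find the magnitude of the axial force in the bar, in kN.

Free thermal expansion of the whole bar: Σ αᵢΔT Lᵢ = 12.9×10⁻⁶×76×450 + 9.2×10⁻⁶×76×390 = 0.7139 mm.
The walls prevent any net length change, so an axial force P (same in every segment) develops. Compatibility: P · Σ Lᵢ/(AᵢEᵢ) = δ_free.
Σ Lᵢ/(AᵢEᵢ) = 450/(1000×204×10³) + 390/(700×117×10³) = 6.968×10⁻⁶ mm/N.
P = 0.7139 / 6.968×10⁻⁶ = 102500 N = 102.5 kN, compressive.

P ≈ 102 kN (compressive)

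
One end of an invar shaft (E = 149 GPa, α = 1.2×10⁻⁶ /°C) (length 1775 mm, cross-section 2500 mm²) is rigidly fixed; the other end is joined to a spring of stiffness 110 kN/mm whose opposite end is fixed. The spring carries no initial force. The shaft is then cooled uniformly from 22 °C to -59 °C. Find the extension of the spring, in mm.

Free thermal contraction: δ_free = αΔT L = 1.2×10⁻⁶ × 81 × 1775 = 0.1725 mm.
With a force P in the spring, the elastic change of the shaft is PL/(AE) and that of the spring is P/k; compatibility requires their sum to equal δ_free.
P [ L/(AE) + 1/k ] = δ_free → P [ 1775/(2500×149×10³) + 1/(110×10³) ] = 0.1725.
P = 0.1725 / 1.386×10⁻⁵ = 12450 N.
Spring extension = P/k = 12450/(110×10³) = 0.1132 mm.

δ ≈ 0.113 mm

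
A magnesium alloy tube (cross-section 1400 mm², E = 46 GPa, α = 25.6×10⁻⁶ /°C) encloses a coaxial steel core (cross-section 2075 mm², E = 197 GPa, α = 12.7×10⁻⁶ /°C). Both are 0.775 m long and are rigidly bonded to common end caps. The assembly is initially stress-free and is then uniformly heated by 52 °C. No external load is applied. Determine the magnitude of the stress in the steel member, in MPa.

σ ≈ 18 MPa (tensile)

Equilibrium of a rigid end plate with no external load gives equal and opposite internal forces ±P in the two members. Since α_{magnesium alloy} > α_{steel}, heating drives the magnesium alloy into compression and the steel into tension.
Equating the net (thermal + elastic) strains gives |α₁ − α₂|·ΔT = P·[1/(A₁E₁) + 1/(A₂E₂)].
|α₁ − α₂|·ΔT = 12.9×10⁻⁶ × 52 = 0.0006708.
1/(A₁E₁) + 1/(A₂E₂) = 1/(1400×46×10³) + 1/(2075×197×10³) = 1.797×10⁻⁸ N⁻¹.
P = 0.0006708 / 1.797×10⁻⁸ = 37320 N = 37.32 kN.
σ_{steel} = P/A₂ = 37320/2075 = 17.99 MPa, tensile.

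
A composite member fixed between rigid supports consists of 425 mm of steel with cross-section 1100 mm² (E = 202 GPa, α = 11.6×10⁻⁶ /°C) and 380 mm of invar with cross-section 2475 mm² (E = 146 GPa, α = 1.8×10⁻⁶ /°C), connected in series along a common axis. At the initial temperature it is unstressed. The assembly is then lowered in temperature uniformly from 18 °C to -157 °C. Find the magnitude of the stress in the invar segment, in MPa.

With the walls removed the bar would change length by δ_free = Σ αᵢΔT Lᵢ = 11.6×10⁻⁶×175×425 + 1.8×10⁻⁶×175×380 = 0.9824 mm.
Since the ends are fixed, an axial force P builds up, equal in every segment, with P · Σ Lᵢ/(AᵢEᵢ) = δ_free.
The series flexibility is Σ Lᵢ/(AᵢEᵢ) = 425/(1100×202×10³) + 380/(2475×146×10³) = 2.964×10⁻⁶ mm/N.
So P = 0.9824 / 2.964×10⁻⁶ = 331.4 kN, tensile.
σ_{invar} = P / A = 331400 / 2475 = 133.9 MPa.

σ ≈ 134 MPa (tensile)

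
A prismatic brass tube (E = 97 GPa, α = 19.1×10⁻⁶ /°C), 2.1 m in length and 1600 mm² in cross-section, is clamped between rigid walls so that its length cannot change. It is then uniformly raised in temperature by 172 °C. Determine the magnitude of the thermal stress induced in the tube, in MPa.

With length fixed, the mechanical strain must cancel the thermal strain αΔT = 19.1×10⁻⁶ × 172 = 3285.2×10⁻⁶.
σ = EαΔT = 97×10³ × 19.1×10⁻⁶ × 172 = 318.7 MPa (compressive; the tube is trying to expand).

σ ≈ 319 MPa (compressive)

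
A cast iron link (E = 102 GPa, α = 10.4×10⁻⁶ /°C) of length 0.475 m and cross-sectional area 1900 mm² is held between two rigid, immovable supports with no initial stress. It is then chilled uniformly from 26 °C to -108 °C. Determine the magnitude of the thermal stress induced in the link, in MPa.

σ ≈ 142 MPa (tensile)

Because both ends are immovable the net strain is zero, and the suppressed thermal strain is αΔT = 10.4×10⁻⁶ × 134 = 1393.6×10⁻⁶.
The stress required to suppress this strain is σ = Eε = 102×10³ × 1393.6×10⁻⁶ = 142.1 MPa, tensile since the link is trying to contract.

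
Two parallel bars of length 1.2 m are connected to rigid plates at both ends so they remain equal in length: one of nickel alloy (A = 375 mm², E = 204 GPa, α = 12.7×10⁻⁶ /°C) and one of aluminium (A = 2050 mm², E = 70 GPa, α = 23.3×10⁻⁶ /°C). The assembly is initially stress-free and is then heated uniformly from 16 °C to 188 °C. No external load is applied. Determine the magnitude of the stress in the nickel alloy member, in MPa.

σ ≈ 243 MPa (tensile)

Both members must finish at the same length. With the larger α, the aluminium tends to over-expand; the plates restrain it, putting the aluminium in compression and the nickel alloy in tension. With no external load the two internal forces are equal and opposite, magnitude P.
Compatibility of the two members (thermal + elastic change equal): (α₁ − α₂)ΔT = P·[1/(A₁E₁) + 1/(A₂E₂)].
|α₁ − α₂|·ΔT = 10.6×10⁻⁶ × 172 = 0.001823.
1/(A₁E₁) + 1/(A₂E₂) = 1/(375×204×10³) + 1/(2050×70×10³) = 2.004×10⁻⁸ N⁻¹.
P = 0.001823 / 2.004×10⁻⁸ = 90980 N = 90.98 kN.
σ_{nickel alloy} = P/A₁ = 90980/375 = 242.6 MPa, tensile.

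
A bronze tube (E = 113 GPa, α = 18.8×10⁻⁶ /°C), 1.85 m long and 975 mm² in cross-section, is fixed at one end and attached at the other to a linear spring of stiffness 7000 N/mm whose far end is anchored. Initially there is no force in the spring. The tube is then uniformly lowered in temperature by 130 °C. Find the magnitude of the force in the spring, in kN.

The unrestrained thermal change is αΔT L = 18.8×10⁻⁶ × 130 × 1850 = 4.521 mm.
With a force P in the spring, the elastic change of the tube is PL/(AE) and that of the spring is P/k; compatibility requires their sum to equal δ_free.
So P = δ_free / [L/(AE) + 1/k] = 4.521 / [ 1850/(975×113×10³) + 1/(7000) ].
P = 4.521 / 0.0001596 = 28320 N.

P ≈ 28.3 kN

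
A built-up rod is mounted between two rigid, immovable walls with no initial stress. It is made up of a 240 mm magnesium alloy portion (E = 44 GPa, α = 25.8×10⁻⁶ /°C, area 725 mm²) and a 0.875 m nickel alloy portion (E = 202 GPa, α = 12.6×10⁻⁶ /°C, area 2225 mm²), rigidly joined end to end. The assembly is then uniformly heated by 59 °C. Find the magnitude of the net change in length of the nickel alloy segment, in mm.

With the walls removed the bar would change length by δ_free = Σ αᵢΔT Lᵢ = 25.8×10⁻⁶×59×240 + 12.6×10⁻⁶×59×875 = 1.016 mm.
Since the ends are fixed, an axial force P builds up, equal in every segment, with P · Σ Lᵢ/(AᵢEᵢ) = δ_free.
Σ Lᵢ/(AᵢEᵢ) = 240/(725×44×10³) + 875/(2225×202×10³) = 9.47×10⁻⁶ mm/N.
So P = 1.016 / 9.47×10⁻⁶ = 107.3 kN, compressive.
For the nickel alloy segment, free thermal change = 12.6×10⁻⁶×59×875 = 0.6505 mm and elastic change from P = 107300×875/(2225×202×10³) = 0.2088 mm; these oppose, so the net change is 0.442 mm (segment lengthens).

|ΔL| ≈ 0.442 mm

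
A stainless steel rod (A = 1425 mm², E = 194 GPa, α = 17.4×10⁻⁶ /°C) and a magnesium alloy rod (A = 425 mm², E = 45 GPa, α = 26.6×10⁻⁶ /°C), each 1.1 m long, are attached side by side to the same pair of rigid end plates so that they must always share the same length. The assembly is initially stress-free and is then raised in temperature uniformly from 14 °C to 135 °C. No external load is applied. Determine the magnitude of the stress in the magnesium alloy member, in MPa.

The magnesium alloy has the larger α, so on heating it would change length more than the stainless steel if both were free. The rigid plates force a common final length, so the magnesium alloy is put into compression and the stainless steel into tension, with equal and opposite forces P (no external load).
Setting the final lengths equal and cancelling L: (α₁ − α₂)ΔT = P/(A₁E₁) + P/(A₂E₂).
|α₁ − α₂|·ΔT = 9.2×10⁻⁶ × 121 = 0.001113.
1/(A₁E₁) + 1/(A₂E₂) = 1/(1425×194×10³) + 1/(425×45×10³) = 5.59×10⁻⁸ N⁻¹.
P = 0.001113 / 5.59×10⁻⁸ = 19910 N = 19.91 kN.
σ_{magnesium alloy} = P/A₂ = 19910/425 = 46.85 MPa, compressive.

σ ≈ 46.9 MPa (compressive)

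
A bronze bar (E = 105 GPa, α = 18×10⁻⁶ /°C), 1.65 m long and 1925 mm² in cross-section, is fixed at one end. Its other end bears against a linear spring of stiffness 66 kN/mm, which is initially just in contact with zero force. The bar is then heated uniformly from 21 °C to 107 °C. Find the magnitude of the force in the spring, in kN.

P ≈ 110 kN

If the spring were absent the bar would lengthen by αΔT L = 18×10⁻⁶ × 86 × 1650 = 2.554 mm.
With a force P in the spring, the elastic change of the bar is PL/(AE) and that of the spring is P/k; compatibility requires their sum to equal δ_free.
P [ L/(AE) + 1/k ] = δ_free → P [ 1650/(1925×105×10³) + 1/(66×10³) ] = 2.554.
P = 2.554 / 2.331×10⁻⁵ = 109600 N.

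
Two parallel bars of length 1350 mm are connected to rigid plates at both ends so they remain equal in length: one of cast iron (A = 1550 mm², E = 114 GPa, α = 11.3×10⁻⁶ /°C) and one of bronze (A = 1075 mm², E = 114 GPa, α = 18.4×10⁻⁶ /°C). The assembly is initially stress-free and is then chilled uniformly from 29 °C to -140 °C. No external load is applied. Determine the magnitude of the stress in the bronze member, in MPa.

σ ≈ 80.8 MPa (tensile)

The bronze has the larger α, so on cooling it would change length more than the cast iron if both were free. The rigid plates force a common final length, so the bronze is put into tension and the cast iron into compression, with equal and opposite forces P (no external load).
Setting the final lengths equal and cancelling L: (α₁ − α₂)ΔT = P/(A₁E₁) + P/(A₂E₂).
|α₁ − α₂|·ΔT = 7.1×10⁻⁶ × 169 = 0.0012.
1/(A₁E₁) + 1/(A₂E₂) = 1/(1550×114×10³) + 1/(1075×114×10³) = 1.382×10⁻⁸ N⁻¹.
P = 0.0012 / 1.382×10⁻⁸ = 86830 N = 86.83 kN.
σ_{bronze} = P/A₂ = 86830/1075 = 80.77 MPa, tensile.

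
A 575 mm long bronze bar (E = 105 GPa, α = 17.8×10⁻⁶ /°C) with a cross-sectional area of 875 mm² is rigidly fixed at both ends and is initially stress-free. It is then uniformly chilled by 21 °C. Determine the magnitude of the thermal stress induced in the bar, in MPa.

σ ≈ 39.2 MPa (tensile)

The supports are rigid, so the total axial strain is zero. The restrained thermal strain is ε = αΔT = 17.8×10⁻⁶ × 21 = 373.8×10⁻⁶.
The stress required to suppress this strain is σ = Eε = 105×10³ × 373.8×10⁻⁶ = 39.25 MPa, tensile since the bar is trying to contract.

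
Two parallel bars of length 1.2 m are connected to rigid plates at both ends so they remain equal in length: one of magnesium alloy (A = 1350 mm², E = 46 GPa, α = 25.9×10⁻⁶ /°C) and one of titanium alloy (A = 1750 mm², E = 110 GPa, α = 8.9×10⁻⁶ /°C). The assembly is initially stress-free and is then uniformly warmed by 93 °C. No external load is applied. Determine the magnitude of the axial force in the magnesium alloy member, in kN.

Equilibrium of a rigid end plate with no external load gives equal and opposite internal forces ±P in the two members. Since α_{magnesium alloy} > α_{titanium alloy}, heating drives the magnesium alloy into compression and the titanium alloy into tension.
Equating the net (thermal + elastic) strains gives |α₁ − α₂|·ΔT = P·[1/(A₁E₁) + 1/(A₂E₂)].
|α₁ − α₂|·ΔT = 17×10⁻⁶ × 93 = 0.001581.
1/(A₁E₁) + 1/(A₂E₂) = 1/(1350×46×10³) + 1/(1750×110×10³) = 2.13×10⁻⁸ N⁻¹.
P = 0.001581 / 2.13×10⁻⁸ = 74230 N = 74.23 kN.

P ≈ 74.2 kN (compressive in the magnesium alloy)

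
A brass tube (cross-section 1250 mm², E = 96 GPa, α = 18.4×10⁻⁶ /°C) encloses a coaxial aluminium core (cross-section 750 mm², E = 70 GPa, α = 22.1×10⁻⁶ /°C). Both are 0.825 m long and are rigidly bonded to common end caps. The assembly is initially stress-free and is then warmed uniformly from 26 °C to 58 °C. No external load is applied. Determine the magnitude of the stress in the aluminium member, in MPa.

σ ≈ 5.77 MPa (compressive)

Equilibrium of a rigid end plate with no external load gives equal and opposite internal forces ±P in the two members. Since α_{aluminium} > α_{brass}, heating drives the aluminium into compression and the brass into tension.
Setting the final lengths equal and cancelling L: (α₁ − α₂)ΔT = P/(A₁E₁) + P/(A₂E₂).
|α₁ − α₂|·ΔT = 3.7×10⁻⁶ × 32 = 0.0001184.
1/(A₁E₁) + 1/(A₂E₂) = 1/(1250×96×10³) + 1/(750×70×10³) = 2.738×10⁻⁸ N⁻¹.
So P = 0.0001184 / 2.738×10⁻⁸ = 4.324 kN.
σ_{aluminium} = P/A₂ = 4324/750 = 5.766 MPa, compressive.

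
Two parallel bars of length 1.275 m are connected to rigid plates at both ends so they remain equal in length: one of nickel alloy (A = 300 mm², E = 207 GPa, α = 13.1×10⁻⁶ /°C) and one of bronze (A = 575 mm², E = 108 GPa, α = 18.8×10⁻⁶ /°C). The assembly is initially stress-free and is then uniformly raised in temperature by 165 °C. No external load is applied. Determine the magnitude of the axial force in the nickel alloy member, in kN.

Equilibrium of a rigid end plate with no external load gives equal and opposite internal forces ±P in the two members. Since α_{bronze} > α_{nickel alloy}, heating drives the bronze into compression and the nickel alloy into tension.
Equating the net (thermal + elastic) strains gives |α₁ − α₂|·ΔT = P·[1/(A₁E₁) + 1/(A₂E₂)].
|α₁ − α₂|·ΔT = 5.7×10⁻⁶ × 165 = 0.0009405.
1/(A₁E₁) + 1/(A₂E₂) = 1/(300×207×10³) + 1/(575×108×10³) = 3.221×10⁻⁸ N⁻¹.
P = 0.0009405 / 3.221×10⁻⁸ = 29200 N = 29.2 kN.

P ≈ 29.2 kN (tensile in the nickel alloy)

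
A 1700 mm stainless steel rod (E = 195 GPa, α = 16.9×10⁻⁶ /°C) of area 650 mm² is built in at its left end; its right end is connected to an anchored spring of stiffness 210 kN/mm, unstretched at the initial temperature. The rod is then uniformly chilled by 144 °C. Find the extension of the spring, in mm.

δ ≈ 1.08 mm

Free thermal contraction: δ_free = αΔT L = 16.9×10⁻⁶ × 144 × 1700 = 4.137 mm.
Let P be the tensile force in the spring. The rod extends elastically by PL/(AE) and the spring stretches by P/k; together these equal δ_free.
P [ L/(AE) + 1/k ] = δ_free → P [ 1700/(650×195×10³) + 1/(210×10³) ] = 4.137.
P = 4.137 / 1.817×10⁻⁵ = 227600 N.
Spring extension = P/k = 227600/(210×10³) = 1.084 mm.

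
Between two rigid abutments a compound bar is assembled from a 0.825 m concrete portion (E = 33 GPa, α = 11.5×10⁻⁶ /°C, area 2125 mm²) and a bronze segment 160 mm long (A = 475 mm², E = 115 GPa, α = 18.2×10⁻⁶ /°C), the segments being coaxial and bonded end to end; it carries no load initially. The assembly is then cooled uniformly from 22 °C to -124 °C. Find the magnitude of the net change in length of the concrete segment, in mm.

|ΔL| ≈ 0.0643 mm

If the supports were absent, the total length change would be Σ αᵢΔT Lᵢ = 11.5×10⁻⁶×146×825 + 18.2×10⁻⁶×146×160 = 1.81 mm.
Since the ends are fixed, an axial force P builds up, equal in every segment, with P · Σ Lᵢ/(AᵢEᵢ) = δ_free.
The series flexibility is Σ Lᵢ/(AᵢEᵢ) = 825/(2125×33×10³) + 160/(475×115×10³) = 1.469×10⁻⁵ mm/N.
So P = 1.81 / 1.469×10⁻⁵ = 123.2 kN, tensile.
For the concrete segment, free thermal change = 11.5×10⁻⁶×146×825 = 1.385 mm and elastic change from P = 123200×825/(2125×33×10³) = 1.449 mm; these oppose, so the net change is 0.0643 mm (segment lengthens).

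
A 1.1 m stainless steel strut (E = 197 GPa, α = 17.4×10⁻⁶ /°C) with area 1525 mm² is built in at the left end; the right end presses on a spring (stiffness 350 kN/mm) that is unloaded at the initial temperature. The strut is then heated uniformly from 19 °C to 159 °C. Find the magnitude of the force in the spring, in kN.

If the spring were absent the strut would lengthen by αΔT L = 17.4×10⁻⁶ × 140 × 1100 = 2.68 mm.
With a force P in the spring, the elastic change of the strut is PL/(AE) and that of the spring is P/k; compatibility requires their sum to equal δ_free.
P [ L/(AE) + 1/k ] = δ_free → P [ 1100/(1525×197×10³) + 1/(350×10³) ] = 2.68.
P = 2.68 / 6.519×10⁻⁶ = 411100 N.

P ≈ 411 kN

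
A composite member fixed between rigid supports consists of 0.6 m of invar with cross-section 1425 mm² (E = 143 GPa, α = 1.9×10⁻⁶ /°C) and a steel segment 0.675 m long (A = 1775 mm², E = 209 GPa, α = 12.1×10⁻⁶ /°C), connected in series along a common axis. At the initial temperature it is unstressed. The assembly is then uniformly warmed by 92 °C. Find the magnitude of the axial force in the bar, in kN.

P ≈ 180 kN (compressive)

Free thermal expansion of the whole bar: Σ αᵢΔT Lᵢ = 1.9×10⁻⁶×92×600 + 12.1×10⁻⁶×92×675 = 0.8563 mm.
Since the ends are fixed, an axial force P builds up, equal in every segment, with P · Σ Lᵢ/(AᵢEᵢ) = δ_free.
Σ Lᵢ/(AᵢEᵢ) = 600/(1425×143×10³) + 675/(1775×209×10³) = 4.764×10⁻⁶ mm/N.
Hence P = δ_free / Σ(L/AE) = 0.8563/4.764×10⁻⁶ = 179.7 kN (compressive).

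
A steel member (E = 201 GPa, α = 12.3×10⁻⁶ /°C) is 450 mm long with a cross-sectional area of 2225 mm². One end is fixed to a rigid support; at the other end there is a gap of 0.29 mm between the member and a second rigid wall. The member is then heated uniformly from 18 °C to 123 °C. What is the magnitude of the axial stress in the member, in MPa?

σ ≈ 130 MPa (compressive)

If the wall were absent the member would grow by αΔT L = 12.3×10⁻⁶ × 105 × 450 = 0.5812 mm.
The gap closes (δ_free > 0.29 mm) and the wall then resists a further 0.5812 − 0.29 = 0.2912 mm of expansion.
So σ = E(δ_free − g)/L = 201×10³ × 0.2912/450 = 130.1 MPa.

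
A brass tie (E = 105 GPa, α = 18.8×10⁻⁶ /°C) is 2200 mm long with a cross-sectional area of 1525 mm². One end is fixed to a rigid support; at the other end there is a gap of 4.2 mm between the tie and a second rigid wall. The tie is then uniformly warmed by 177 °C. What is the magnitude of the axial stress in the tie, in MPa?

Unrestrained expansion: δ_free = αΔT L = 18.8×10⁻⁶ × 177 × 2200 = 7.321 mm.
This exceeds the 4.2 mm gap, so the wall pushes back. The portion of expansion that must be recovered elastically is δ_free − gap = 7.321 − 4.2 = 3.121 mm.
So σ = E(δ_free − g)/L = 105×10³ × 3.121/2200 = 148.9 MPa.

σ ≈ 149 MPa (compressive)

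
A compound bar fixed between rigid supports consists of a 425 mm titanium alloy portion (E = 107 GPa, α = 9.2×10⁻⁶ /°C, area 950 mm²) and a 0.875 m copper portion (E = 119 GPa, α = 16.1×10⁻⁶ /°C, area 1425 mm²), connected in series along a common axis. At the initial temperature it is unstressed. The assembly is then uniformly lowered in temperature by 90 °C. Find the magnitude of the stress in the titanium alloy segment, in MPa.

Free thermal contraction of the whole bar: Σ αᵢΔT Lᵢ = 9.2×10⁻⁶×90×425 + 16.1×10⁻⁶×90×875 = 1.62 mm.
The walls prevent any net length change, so an axial force P (same in every segment) develops. Compatibility: P · Σ Lᵢ/(AᵢEᵢ) = δ_free.
Σ Lᵢ/(AᵢEᵢ) = 425/(950×107×10³) + 875/(1425×119×10³) = 9.341×10⁻⁶ mm/N.
P = 1.62 / 9.341×10⁻⁶ = 173400 N = 173.4 kN, tensile.
σ_{titanium alloy} = P / A = 173400 / 950 = 182.5 MPa.

σ ≈ 183 MPa (tensile)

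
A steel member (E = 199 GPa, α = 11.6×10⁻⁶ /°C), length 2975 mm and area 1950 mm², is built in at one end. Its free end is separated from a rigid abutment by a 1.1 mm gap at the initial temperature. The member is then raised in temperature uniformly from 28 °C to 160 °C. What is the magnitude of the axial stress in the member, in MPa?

If the wall were absent the member would grow by αΔT L = 11.6×10⁻⁶ × 132 × 2975 = 4.555 mm.
After closing the 1.1 mm clearance, 4.555 − 1.1 = 3.455 mm of expansion remains to be suppressed by the wall.
Compatibility: PL/(AE) = 3.455 mm, so σ = P/A = E × (3.455/2975) = 231.1 MPa.

σ ≈ 231 MPa (compressive)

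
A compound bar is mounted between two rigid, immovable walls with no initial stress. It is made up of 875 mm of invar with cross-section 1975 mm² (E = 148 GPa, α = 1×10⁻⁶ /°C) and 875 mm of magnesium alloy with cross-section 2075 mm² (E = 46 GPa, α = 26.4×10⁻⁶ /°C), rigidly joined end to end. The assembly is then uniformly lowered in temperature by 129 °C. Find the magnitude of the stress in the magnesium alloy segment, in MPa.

With the walls removed the bar would change length by δ_free = Σ αᵢΔT Lᵢ = 1×10⁻⁶×129×875 + 26.4×10⁻⁶×129×875 = 3.093 mm.
The rigid supports impose zero overall length change; the single axial force P common to all segments must satisfy P Σ Lᵢ/(AᵢEᵢ) = δ_free.
The series flexibility is Σ Lᵢ/(AᵢEᵢ) = 875/(1975×148×10³) + 875/(2075×46×10³) = 1.216×10⁻⁵ mm/N.
P = 3.093 / 1.216×10⁻⁵ = 254300 N = 254.3 kN, tensile.
σ_{magnesium alloy} = P / A = 254300 / 2075 = 122.6 MPa.

σ ≈ 123 MPa (tensile)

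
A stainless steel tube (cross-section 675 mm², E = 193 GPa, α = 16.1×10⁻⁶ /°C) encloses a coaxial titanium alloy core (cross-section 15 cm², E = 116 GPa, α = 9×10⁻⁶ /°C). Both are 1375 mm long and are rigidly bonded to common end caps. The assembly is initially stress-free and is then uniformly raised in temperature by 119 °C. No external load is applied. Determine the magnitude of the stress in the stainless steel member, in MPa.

Both members must finish at the same length. With the larger α, the stainless steel tends to over-expand; the plates restrain it, putting the stainless steel in compression and the titanium alloy in tension. With no external load the two internal forces are equal and opposite, magnitude P.
Compatibility of the two members (thermal + elastic change equal): (α₁ − α₂)ΔT = P·[1/(A₁E₁) + 1/(A₂E₂)].
|α₁ − α₂|·ΔT = 7.1×10⁻⁶ × 119 = 0.0008449.
1/(A₁E₁) + 1/(A₂E₂) = 1/(675×193×10³) + 1/(1500×116×10³) = 1.342×10⁻⁸ N⁻¹.
P = 0.0008449 / 1.342×10⁻⁸ = 62940 N = 62.94 kN.
σ_{stainless steel} = P/A₁ = 62940/675 = 93.25 MPa, compressive.

σ ≈ 93.2 MPa (compressive)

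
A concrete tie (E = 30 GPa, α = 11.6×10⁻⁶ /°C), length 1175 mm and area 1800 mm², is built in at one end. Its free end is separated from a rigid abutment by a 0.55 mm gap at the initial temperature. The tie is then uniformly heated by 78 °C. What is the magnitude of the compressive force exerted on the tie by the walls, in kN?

Unrestrained expansion: δ_free = αΔT L = 11.6×10⁻⁶ × 78 × 1175 = 1.063 mm.
This exceeds the 0.55 mm gap, so the wall pushes back. The portion of expansion that must be recovered elastically is δ_free − gap = 1.063 − 0.55 = 0.5131 mm.
So σ = E(δ_free − g)/L = 30×10³ × 0.5131/1175 = 13.1 MPa.
P = σA = 13.1 × 1800 = 23.58 kN.

P ≈ 23.6 kN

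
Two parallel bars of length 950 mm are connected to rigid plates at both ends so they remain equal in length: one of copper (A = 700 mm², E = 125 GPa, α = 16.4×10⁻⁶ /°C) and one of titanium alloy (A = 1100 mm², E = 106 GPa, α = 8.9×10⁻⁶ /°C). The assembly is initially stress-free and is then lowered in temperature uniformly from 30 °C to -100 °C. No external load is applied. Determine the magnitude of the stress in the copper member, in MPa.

σ ≈ 69.6 MPa (tensile)

Equilibrium of a rigid end plate with no external load gives equal and opposite internal forces ±P in the two members. Since α_{copper} > α_{titanium alloy}, cooling drives the copper into tension and the titanium alloy into compression.
Compatibility of the two members (thermal + elastic change equal): (α₁ − α₂)ΔT = P·[1/(A₁E₁) + 1/(A₂E₂)].
|α₁ − α₂|·ΔT = 7.5×10⁻⁶ × 130 = 0.000975.
1/(A₁E₁) + 1/(A₂E₂) = 1/(700×125×10³) + 1/(1100×106×10³) = 2×10⁻⁸ N⁻¹.
So P = 0.000975 / 2×10⁻⁸ = 48.74 kN.
σ_{copper} = P/A₁ = 48740/700 = 69.63 MPa, tensile.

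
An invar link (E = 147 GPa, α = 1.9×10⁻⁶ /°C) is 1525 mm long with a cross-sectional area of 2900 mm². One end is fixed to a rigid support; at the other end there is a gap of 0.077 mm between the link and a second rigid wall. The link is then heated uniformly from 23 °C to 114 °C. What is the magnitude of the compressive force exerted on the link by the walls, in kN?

P ≈ 52.2 kN

If the wall were absent the link would grow by αΔT L = 1.9×10⁻⁶ × 91 × 1525 = 0.2637 mm.
After closing the 0.077 mm clearance, 0.2637 − 0.077 = 0.1867 mm of expansion remains to be suppressed by the wall.
Compatibility: PL/(AE) = 0.1867 mm, so σ = P/A = E × (0.1867/1525) = 17.99 MPa.
P = σA = 17.99 × 2900 = 52.18 kN.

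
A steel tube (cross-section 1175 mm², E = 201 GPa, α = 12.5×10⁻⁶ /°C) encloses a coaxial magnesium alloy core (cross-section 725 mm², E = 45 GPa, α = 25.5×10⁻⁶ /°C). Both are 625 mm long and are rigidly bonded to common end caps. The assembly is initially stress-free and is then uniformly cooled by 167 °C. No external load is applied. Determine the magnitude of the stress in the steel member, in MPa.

σ ≈ 53 MPa (compressive)

The magnesium alloy has the larger α, so on cooling it would change length more than the steel if both were free. The rigid plates force a common final length, so the magnesium alloy is put into tension and the steel into compression, with equal and opposite forces P (no external load).
Compatibility of the two members (thermal + elastic change equal): (α₁ − α₂)ΔT = P·[1/(A₁E₁) + 1/(A₂E₂)].
|α₁ − α₂|·ΔT = 13×10⁻⁶ × 167 = 0.002171.
1/(A₁E₁) + 1/(A₂E₂) = 1/(1175×201×10³) + 1/(725×45×10³) = 3.489×10⁻⁸ N⁻¹.
So P = 0.002171 / 3.489×10⁻⁸ = 62.23 kN.
σ_{steel} = P/A₁ = 62230/1175 = 52.96 MPa, compressive.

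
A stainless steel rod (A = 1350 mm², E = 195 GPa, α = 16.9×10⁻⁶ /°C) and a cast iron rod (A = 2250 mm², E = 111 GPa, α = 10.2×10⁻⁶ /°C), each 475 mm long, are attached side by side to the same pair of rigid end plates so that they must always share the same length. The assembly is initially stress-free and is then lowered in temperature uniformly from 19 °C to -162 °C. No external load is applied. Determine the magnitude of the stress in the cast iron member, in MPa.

Equilibrium of a rigid end plate with no external load gives equal and opposite internal forces ±P in the two members. Since α_{stainless steel} > α_{cast iron}, cooling drives the stainless steel into tension and the cast iron into compression.
Equating the net (thermal + elastic) strains gives |α₁ − α₂|·ΔT = P·[1/(A₁E₁) + 1/(A₂E₂)].
|α₁ − α₂|·ΔT = 6.7×10⁻⁶ × 181 = 0.001213.
1/(A₁E₁) + 1/(A₂E₂) = 1/(1350×195×10³) + 1/(2250×111×10³) = 7.803×10⁻⁹ N⁻¹.
So P = 0.001213 / 7.803×10⁻⁹ = 155.4 kN.
σ_{cast iron} = P/A₂ = 155400/2250 = 69.08 MPa, compressive.

σ ≈ 69.1 MPa (compressive)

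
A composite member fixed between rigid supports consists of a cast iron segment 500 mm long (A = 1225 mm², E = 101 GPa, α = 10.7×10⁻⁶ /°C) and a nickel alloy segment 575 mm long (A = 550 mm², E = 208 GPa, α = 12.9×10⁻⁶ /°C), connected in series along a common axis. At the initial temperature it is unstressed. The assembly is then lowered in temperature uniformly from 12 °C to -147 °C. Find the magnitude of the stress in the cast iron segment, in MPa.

σ ≈ 183 MPa (tensile)

If the supports were absent, the total length change would be Σ αᵢΔT Lᵢ = 10.7×10⁻⁶×159×500 + 12.9×10⁻⁶×159×575 = 2.03 mm.
The walls prevent any net length change, so an axial force P (same in every segment) develops. Compatibility: P · Σ Lᵢ/(AᵢEᵢ) = δ_free.
Σ Lᵢ/(AᵢEᵢ) = 500/(1225×101×10³) + 575/(550×208×10³) = 9.067×10⁻⁶ mm/N.
Hence P = δ_free / Σ(L/AE) = 2.03/9.067×10⁻⁶ = 223.9 kN (tensile).
σ_{cast iron} = P / A = 223900 / 1225 = 182.8 MPa.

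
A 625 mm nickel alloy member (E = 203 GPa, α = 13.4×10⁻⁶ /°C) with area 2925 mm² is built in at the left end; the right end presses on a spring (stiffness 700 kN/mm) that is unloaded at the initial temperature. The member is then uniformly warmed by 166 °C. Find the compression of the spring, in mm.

If the spring were absent the member would lengthen by αΔT L = 13.4×10⁻⁶ × 166 × 625 = 1.39 mm.
Let P be the compressive force at the spring. The member shortens elastically by PL/(AE) and the spring compresses by P/k; together these equal δ_free.
P [ L/(AE) + 1/k ] = δ_free → P [ 625/(2925×203×10³) + 1/(700×10³) ] = 1.39.
P = 1.39 / 2.481×10⁻⁶ = 560300 N.
Spring compression = P/k = 560300/(700×10³) = 0.8005 mm.

δ ≈ 0.8 mm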